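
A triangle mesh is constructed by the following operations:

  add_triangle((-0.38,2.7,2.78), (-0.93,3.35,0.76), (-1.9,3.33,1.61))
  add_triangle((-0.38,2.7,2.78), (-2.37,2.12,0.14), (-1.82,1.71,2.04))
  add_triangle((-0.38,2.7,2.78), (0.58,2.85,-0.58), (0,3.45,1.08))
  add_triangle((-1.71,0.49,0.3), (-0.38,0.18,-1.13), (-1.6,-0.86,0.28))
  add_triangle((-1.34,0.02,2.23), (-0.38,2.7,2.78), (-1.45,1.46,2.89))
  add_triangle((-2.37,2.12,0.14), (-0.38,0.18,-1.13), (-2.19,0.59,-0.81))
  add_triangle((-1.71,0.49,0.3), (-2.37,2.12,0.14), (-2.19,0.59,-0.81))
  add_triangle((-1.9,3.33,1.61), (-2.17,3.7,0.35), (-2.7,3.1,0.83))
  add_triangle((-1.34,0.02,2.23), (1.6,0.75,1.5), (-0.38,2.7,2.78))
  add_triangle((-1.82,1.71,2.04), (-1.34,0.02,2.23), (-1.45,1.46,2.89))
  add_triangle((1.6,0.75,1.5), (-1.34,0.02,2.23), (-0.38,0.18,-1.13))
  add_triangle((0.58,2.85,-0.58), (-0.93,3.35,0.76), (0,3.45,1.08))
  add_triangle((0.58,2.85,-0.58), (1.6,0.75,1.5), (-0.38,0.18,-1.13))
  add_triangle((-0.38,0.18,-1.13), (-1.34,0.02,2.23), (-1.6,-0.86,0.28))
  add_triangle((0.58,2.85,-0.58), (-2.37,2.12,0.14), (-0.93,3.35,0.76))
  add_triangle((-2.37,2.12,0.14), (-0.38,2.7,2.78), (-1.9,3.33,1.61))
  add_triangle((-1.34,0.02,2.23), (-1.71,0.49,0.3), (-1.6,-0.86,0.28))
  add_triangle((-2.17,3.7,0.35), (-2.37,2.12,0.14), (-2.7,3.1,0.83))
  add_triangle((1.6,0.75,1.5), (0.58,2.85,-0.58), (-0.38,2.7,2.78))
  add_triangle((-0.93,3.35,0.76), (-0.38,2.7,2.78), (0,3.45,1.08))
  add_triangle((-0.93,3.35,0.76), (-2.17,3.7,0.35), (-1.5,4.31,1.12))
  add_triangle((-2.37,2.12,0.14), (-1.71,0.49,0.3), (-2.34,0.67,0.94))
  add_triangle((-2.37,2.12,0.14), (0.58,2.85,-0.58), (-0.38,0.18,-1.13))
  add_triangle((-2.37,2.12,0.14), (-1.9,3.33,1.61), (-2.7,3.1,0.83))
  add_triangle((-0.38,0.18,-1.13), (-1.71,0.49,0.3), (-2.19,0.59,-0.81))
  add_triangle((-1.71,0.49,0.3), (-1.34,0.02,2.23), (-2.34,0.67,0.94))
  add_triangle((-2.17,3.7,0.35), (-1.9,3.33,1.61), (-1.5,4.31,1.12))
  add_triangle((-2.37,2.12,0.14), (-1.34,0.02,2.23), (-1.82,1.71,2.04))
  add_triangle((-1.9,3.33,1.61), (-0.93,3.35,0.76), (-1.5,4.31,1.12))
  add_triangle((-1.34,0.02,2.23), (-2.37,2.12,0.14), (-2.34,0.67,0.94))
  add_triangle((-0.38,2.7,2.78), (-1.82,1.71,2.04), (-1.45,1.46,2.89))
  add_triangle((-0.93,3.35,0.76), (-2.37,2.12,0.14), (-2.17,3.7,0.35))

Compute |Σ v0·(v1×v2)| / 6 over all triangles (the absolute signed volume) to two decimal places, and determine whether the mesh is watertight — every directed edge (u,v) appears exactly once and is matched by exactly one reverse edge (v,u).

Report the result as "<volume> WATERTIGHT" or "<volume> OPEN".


Per-triangle v0·(v1×v2)/6:
  t1: +1.3569
  t2: +1.7122
  t3: +0.3236
  t4: +0.4497
  t5: +0.4029
  t6: +0.5638
  t7: +0.4934
  t8: +0.7218
  t9: +2.1336
  t10: +0.4969
  t11: -0.4667
  t12: +0.8835
  t13: +0.4246
  t14: -0.4407
  t15: +1.4810
  t16: +0.3796
  t17: +0.7497
  t18: +0.4058
  t19: +3.0187
  t20: +1.0977
  t21: +0.1737
  t22: +0.2174
  t23: +1.5680
  t24: -0.0267
  t25: -0.0370
  t26: +0.0546
  t27: +0.7975
  t28: +0.9694
  t29: +0.0673
  t30: +0.8358
  t31: +0.8291
  t32: -0.2692
Σ = +21.3681 → |volume| = 21.37

Directed edges: 96 total, each appears once with its reverse present → watertight.

21.37 WATERTIGHT


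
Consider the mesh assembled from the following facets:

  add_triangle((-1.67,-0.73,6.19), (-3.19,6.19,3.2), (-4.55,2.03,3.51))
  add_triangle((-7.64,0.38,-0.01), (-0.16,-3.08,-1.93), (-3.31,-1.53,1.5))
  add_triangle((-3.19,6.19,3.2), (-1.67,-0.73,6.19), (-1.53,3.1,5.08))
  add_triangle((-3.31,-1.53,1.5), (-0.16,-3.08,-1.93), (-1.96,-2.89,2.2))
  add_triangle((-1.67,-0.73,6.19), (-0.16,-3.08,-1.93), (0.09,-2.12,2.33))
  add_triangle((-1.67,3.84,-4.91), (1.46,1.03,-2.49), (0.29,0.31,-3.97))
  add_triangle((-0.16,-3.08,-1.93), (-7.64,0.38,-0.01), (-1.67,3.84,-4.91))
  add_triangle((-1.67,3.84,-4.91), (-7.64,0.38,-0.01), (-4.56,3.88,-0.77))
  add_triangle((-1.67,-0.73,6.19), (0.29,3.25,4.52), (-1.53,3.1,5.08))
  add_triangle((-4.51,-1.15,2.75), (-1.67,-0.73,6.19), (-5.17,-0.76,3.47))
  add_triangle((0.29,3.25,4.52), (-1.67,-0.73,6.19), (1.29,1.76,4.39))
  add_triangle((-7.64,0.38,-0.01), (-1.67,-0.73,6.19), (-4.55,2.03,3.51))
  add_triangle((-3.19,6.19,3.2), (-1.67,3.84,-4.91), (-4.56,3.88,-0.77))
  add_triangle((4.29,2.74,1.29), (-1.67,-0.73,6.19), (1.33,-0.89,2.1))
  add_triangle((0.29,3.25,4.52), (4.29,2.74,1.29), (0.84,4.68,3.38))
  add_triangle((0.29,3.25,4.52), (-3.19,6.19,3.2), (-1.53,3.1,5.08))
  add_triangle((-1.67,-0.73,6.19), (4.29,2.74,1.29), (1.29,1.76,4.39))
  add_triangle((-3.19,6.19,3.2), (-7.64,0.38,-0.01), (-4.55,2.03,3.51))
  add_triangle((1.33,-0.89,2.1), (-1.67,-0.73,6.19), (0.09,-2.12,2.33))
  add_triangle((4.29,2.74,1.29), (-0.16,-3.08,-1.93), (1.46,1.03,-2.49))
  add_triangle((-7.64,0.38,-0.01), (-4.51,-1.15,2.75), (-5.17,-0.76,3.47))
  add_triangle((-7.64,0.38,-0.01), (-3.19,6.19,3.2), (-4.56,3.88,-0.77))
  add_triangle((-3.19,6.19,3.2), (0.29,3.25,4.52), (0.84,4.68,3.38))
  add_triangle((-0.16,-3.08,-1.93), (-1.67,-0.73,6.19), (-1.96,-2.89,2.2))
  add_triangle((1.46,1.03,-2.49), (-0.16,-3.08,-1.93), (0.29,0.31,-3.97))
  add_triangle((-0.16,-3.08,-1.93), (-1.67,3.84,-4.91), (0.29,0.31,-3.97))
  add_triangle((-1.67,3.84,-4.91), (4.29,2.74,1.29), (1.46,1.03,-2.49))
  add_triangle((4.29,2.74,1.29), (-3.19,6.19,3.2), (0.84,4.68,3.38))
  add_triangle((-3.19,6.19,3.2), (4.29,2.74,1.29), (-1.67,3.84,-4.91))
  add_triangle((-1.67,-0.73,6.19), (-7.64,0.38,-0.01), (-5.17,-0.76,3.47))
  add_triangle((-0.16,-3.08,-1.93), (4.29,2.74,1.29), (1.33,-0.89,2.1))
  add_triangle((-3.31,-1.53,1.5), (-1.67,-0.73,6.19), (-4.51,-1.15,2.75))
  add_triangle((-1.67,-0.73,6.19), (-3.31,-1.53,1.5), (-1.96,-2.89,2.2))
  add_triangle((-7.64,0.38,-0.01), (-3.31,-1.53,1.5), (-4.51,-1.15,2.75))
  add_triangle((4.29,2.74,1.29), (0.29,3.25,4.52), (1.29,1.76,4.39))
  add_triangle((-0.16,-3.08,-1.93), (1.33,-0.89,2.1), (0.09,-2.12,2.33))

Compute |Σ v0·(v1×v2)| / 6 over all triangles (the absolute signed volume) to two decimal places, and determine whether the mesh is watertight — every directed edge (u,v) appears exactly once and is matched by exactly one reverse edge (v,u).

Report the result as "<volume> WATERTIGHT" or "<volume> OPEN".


330.92 WATERTIGHT

Per-triangle v0·(v1×v2)/6:
  t1: +18.5455
  t2: +10.0792
  t3: +7.7987
  t4: +4.3672
  t5: +3.7480
  t6: +4.0448
  t7: +28.5293
  t8: +19.1748
  t9: +6.3828
  t10: +2.2429
  t11: +6.1101
  t12: +17.8617
  t13: +19.0984
  t14: +8.7323
  t15: +6.2795
  t16: +6.8511
  t17: +3.5158
  t18: +19.6432
  t19: +3.1342
  t20: +6.3675
  t21: +2.5149
  t22: +20.7727
  t23: +7.5799
  t24: +2.8155
  t25: +2.5658
  t26: +5.0250
  t27: +9.9684
  t28: +6.0752
  t29: +40.5211
  t30: +4.4204
  t31: +5.9602
  t32: +2.7852
  t33: +5.9771
  t34: +3.3142
  t35: +5.8030
  t36: +2.3115
Σ = +330.9171 → |volume| = 330.92

Directed edges: 108 total, each appears once with its reverse present → watertight.


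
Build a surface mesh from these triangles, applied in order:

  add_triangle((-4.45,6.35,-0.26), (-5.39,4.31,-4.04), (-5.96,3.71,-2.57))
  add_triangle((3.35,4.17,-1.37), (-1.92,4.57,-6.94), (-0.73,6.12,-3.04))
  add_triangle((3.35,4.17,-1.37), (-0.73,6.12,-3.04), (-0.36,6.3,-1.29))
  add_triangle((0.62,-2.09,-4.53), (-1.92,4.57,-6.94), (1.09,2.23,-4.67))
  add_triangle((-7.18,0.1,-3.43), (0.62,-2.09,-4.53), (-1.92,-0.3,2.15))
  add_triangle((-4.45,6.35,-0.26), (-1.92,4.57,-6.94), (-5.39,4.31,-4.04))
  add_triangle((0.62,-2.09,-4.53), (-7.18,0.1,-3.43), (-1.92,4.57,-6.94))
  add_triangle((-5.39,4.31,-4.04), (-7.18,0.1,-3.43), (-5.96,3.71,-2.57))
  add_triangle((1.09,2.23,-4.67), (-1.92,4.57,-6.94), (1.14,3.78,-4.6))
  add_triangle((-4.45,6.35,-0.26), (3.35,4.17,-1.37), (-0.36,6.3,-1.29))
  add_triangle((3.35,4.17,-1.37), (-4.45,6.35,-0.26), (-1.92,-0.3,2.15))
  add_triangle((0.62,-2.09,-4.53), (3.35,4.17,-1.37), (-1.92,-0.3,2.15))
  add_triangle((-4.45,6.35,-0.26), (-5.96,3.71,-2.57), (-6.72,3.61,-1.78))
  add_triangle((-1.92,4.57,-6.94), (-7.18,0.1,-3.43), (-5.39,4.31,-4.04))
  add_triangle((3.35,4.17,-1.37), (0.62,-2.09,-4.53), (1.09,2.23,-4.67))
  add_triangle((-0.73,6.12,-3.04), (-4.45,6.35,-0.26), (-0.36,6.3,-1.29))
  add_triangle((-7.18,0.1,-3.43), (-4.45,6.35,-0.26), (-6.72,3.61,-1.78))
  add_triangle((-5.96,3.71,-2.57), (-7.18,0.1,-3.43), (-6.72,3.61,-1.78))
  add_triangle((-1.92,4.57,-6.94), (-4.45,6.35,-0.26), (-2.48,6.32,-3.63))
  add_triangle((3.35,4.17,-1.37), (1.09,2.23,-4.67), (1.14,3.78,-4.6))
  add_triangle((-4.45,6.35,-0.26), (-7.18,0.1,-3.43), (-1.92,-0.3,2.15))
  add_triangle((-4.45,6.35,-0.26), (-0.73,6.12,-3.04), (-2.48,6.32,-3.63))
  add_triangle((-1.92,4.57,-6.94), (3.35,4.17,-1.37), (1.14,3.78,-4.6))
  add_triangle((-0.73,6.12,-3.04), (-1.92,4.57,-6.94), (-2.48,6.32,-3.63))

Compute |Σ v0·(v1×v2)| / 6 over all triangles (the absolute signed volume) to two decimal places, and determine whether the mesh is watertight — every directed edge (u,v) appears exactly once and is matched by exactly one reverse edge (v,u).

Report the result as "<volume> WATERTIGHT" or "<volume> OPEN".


Per-triangle v0·(v1×v2)/6:
  t1: +7.6748
  t2: +17.3429
  t3: +6.9384
  t4: +12.1457
  t5: +9.5265
  t6: +22.1795
  t7: +41.2398
  t8: +7.7637
  t9: +4.4275
  t10: +1.7043
  t11: +11.4868
  t12: -2.8095
  t13: +4.9190
  t14: +22.5568
  t15: +8.8345
  t16: +8.0837
  t17: -2.9108
  t18: +5.0413
  t19: +9.3528
  t20: +3.5530
  t21: +23.8093
  t22: +6.9438
  t23: +5.8805
  t24: +7.5341
Σ = +243.2185 → |volume| = 243.22

Directed edges: 72 total, each appears once with its reverse present → watertight.

243.22 WATERTIGHT


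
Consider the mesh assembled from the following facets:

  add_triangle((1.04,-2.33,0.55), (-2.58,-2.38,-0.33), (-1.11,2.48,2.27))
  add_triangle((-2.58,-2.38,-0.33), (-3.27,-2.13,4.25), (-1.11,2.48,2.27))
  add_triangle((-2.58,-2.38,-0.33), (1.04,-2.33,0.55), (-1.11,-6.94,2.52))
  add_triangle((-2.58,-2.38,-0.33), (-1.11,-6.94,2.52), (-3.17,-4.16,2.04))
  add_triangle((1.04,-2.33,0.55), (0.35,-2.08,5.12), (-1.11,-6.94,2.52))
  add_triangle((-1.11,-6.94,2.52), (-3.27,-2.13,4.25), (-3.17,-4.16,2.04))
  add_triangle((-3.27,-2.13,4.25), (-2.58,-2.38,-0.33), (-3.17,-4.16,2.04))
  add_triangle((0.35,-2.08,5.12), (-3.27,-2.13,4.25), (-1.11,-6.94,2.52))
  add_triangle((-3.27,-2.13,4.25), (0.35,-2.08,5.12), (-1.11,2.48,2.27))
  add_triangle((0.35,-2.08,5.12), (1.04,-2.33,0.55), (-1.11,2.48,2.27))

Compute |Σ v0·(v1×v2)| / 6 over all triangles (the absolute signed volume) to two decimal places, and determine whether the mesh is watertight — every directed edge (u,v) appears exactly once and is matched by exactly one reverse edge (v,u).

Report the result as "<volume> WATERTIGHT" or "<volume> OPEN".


Per-triangle v0·(v1×v2)/6:
  t1: -4.0398
  t2: +6.1142
  t3: +2.7044
  t4: +4.8065
  t5: +7.3657
  t6: +8.2778
  t7: +3.4128
  t8: +17.5340
  t9: +10.7725
  t10: +0.6359
Σ = +57.5840 → |volume| = 57.58

Directed edges: 30 total, each appears once with its reverse present → watertight.

57.58 WATERTIGHT


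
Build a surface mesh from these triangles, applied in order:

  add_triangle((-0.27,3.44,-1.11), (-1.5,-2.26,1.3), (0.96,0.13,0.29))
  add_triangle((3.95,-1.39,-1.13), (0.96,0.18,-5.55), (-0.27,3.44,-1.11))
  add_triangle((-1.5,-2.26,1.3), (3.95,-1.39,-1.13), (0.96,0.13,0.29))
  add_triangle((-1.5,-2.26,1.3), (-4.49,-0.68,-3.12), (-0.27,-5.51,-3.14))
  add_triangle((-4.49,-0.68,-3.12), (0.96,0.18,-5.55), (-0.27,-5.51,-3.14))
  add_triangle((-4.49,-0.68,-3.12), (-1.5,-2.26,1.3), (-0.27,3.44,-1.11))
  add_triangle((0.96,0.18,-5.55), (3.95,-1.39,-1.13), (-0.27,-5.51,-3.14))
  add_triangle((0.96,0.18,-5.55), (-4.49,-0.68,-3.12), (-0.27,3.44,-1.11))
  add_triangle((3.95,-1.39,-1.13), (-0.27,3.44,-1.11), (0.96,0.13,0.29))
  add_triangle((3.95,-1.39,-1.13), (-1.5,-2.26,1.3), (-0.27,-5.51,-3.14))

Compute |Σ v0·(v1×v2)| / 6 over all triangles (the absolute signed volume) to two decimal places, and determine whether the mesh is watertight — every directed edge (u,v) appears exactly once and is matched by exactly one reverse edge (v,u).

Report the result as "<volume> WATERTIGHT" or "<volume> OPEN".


Per-triangle v0·(v1×v2)/6:
  t1: +0.6367
  t2: +11.2122
  t3: +1.3045
  t4: +14.0777
  t5: +25.5212
  t6: +4.6983
  t7: +20.5627
  t8: +16.1708
  t9: +1.6090
  t10: +9.1182
Σ = +104.9114 → |volume| = 104.91

Directed edges: 30 total, each appears once with its reverse present → watertight.

104.91 WATERTIGHT


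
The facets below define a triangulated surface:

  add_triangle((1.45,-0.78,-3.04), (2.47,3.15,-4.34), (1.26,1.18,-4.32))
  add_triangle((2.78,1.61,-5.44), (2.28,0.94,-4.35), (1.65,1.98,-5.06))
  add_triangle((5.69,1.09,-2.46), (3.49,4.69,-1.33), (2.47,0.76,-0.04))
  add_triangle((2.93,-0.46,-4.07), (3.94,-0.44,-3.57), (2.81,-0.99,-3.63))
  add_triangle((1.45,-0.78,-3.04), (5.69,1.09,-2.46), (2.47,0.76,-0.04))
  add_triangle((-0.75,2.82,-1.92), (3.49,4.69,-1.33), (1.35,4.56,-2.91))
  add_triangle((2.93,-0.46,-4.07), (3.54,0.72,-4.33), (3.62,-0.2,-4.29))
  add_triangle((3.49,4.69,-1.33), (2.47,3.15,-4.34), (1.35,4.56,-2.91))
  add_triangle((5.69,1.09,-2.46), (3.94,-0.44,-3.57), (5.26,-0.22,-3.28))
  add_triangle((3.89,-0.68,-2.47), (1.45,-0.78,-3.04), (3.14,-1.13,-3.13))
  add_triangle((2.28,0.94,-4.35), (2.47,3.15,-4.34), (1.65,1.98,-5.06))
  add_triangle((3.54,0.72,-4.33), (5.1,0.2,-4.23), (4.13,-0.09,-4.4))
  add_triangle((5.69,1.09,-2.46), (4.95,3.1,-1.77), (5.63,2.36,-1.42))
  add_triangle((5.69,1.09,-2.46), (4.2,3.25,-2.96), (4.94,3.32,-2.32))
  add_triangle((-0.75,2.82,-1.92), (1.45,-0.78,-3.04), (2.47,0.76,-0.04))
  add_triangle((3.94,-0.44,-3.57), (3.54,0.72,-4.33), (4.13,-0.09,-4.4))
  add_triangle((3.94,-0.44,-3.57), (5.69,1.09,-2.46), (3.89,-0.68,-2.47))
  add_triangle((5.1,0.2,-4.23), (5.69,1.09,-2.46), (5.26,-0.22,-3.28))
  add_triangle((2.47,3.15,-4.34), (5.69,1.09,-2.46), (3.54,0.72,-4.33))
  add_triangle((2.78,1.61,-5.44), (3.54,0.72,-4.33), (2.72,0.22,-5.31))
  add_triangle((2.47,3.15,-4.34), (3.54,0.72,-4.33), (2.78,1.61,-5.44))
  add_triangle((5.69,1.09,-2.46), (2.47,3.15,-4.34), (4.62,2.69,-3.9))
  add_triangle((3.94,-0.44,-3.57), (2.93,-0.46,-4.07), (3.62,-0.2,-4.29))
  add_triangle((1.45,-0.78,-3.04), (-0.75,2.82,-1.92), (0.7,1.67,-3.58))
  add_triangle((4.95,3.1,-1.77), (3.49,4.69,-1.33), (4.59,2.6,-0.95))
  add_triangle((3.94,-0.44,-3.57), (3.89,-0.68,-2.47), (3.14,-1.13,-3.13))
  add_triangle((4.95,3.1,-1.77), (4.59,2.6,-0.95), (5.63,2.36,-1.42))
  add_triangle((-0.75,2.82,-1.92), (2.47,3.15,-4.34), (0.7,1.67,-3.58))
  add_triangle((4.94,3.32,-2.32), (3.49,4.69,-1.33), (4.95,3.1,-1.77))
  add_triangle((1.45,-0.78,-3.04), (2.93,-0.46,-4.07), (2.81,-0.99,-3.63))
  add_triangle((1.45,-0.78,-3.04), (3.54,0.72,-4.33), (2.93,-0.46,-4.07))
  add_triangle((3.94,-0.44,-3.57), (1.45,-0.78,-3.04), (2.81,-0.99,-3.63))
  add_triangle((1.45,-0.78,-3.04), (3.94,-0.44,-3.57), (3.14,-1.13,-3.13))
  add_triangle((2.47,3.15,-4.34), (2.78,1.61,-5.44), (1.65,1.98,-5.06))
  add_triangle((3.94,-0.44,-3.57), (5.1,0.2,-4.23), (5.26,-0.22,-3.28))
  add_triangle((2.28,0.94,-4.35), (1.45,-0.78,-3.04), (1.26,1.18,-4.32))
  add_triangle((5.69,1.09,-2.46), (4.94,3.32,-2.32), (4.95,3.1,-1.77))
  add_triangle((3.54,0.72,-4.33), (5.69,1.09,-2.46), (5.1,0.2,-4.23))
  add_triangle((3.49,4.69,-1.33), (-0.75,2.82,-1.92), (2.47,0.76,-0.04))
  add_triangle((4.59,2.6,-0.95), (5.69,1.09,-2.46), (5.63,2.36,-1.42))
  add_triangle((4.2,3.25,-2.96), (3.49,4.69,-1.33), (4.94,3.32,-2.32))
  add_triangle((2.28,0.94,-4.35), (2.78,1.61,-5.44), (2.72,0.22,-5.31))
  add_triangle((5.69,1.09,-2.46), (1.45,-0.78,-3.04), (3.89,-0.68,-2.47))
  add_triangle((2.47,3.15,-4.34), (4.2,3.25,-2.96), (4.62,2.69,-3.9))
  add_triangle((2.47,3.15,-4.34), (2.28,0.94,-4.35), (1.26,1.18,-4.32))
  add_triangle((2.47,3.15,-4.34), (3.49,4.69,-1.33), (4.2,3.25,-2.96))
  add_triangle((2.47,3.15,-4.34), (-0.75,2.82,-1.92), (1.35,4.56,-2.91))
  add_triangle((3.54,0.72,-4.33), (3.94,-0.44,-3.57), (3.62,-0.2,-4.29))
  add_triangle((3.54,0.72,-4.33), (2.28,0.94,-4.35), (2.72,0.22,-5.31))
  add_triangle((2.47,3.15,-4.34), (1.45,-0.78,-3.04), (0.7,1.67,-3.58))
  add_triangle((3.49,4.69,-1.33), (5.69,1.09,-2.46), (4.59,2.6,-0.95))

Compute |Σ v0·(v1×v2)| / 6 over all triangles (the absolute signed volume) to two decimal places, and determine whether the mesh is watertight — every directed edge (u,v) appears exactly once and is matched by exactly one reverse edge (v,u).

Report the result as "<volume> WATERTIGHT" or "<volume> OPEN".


45.10 OPEN

Per-triangle v0·(v1×v2)/6:
  t1: -2.1930
  t2: +0.2698
  t3: +3.8713
  t4: +0.5339
  t5: +0.3747
  t6: +1.8107
  t7: +0.3544
  t8: +5.6641
  t9: -1.0334
  t10: -0.4106
  t11: -1.7327
  t12: +0.7799
  t13: +1.6195
  t14: +2.1483
  t15: -4.7637
  t16: -0.2082
  t17: +1.6297
  t18: +1.6164
  t19: +6.9768
  t20: +1.6231
  t21: +2.3733
  t22: +0.7711
  t23: +0.2779
  t24: +0.4936
  t25: +1.4096
  t26: +0.5857
  t27: +0.5305
  t28: +2.6174
  t29: +1.1284
  t30: +0.3487
  t31: +0.4807
  t32: -0.3266
  t33: +0.7678
  t34: +1.6931
  t35: +0.6566
  t36: +1.0718
  t37: +1.2090
  t38: +2.1432
  t39: -1.2769
  t40: -0.3976
  t41: +2.0150
  t42: -0.0678
  t43: -2.4708
  t44: +2.1686
  t45: +1.6456
  t46: +4.5991
  t47: +2.9469
  t48: +0.5891
  t49: -0.8642
  t50: +2.7011
  t51: -3.6531
Σ = +45.0982 → |volume| = 45.10

Directed edges: 153 total; 9 unmatched, e.g. (5.1,0.2,-4.23)→(4.13,-0.09,-4.4) → open.


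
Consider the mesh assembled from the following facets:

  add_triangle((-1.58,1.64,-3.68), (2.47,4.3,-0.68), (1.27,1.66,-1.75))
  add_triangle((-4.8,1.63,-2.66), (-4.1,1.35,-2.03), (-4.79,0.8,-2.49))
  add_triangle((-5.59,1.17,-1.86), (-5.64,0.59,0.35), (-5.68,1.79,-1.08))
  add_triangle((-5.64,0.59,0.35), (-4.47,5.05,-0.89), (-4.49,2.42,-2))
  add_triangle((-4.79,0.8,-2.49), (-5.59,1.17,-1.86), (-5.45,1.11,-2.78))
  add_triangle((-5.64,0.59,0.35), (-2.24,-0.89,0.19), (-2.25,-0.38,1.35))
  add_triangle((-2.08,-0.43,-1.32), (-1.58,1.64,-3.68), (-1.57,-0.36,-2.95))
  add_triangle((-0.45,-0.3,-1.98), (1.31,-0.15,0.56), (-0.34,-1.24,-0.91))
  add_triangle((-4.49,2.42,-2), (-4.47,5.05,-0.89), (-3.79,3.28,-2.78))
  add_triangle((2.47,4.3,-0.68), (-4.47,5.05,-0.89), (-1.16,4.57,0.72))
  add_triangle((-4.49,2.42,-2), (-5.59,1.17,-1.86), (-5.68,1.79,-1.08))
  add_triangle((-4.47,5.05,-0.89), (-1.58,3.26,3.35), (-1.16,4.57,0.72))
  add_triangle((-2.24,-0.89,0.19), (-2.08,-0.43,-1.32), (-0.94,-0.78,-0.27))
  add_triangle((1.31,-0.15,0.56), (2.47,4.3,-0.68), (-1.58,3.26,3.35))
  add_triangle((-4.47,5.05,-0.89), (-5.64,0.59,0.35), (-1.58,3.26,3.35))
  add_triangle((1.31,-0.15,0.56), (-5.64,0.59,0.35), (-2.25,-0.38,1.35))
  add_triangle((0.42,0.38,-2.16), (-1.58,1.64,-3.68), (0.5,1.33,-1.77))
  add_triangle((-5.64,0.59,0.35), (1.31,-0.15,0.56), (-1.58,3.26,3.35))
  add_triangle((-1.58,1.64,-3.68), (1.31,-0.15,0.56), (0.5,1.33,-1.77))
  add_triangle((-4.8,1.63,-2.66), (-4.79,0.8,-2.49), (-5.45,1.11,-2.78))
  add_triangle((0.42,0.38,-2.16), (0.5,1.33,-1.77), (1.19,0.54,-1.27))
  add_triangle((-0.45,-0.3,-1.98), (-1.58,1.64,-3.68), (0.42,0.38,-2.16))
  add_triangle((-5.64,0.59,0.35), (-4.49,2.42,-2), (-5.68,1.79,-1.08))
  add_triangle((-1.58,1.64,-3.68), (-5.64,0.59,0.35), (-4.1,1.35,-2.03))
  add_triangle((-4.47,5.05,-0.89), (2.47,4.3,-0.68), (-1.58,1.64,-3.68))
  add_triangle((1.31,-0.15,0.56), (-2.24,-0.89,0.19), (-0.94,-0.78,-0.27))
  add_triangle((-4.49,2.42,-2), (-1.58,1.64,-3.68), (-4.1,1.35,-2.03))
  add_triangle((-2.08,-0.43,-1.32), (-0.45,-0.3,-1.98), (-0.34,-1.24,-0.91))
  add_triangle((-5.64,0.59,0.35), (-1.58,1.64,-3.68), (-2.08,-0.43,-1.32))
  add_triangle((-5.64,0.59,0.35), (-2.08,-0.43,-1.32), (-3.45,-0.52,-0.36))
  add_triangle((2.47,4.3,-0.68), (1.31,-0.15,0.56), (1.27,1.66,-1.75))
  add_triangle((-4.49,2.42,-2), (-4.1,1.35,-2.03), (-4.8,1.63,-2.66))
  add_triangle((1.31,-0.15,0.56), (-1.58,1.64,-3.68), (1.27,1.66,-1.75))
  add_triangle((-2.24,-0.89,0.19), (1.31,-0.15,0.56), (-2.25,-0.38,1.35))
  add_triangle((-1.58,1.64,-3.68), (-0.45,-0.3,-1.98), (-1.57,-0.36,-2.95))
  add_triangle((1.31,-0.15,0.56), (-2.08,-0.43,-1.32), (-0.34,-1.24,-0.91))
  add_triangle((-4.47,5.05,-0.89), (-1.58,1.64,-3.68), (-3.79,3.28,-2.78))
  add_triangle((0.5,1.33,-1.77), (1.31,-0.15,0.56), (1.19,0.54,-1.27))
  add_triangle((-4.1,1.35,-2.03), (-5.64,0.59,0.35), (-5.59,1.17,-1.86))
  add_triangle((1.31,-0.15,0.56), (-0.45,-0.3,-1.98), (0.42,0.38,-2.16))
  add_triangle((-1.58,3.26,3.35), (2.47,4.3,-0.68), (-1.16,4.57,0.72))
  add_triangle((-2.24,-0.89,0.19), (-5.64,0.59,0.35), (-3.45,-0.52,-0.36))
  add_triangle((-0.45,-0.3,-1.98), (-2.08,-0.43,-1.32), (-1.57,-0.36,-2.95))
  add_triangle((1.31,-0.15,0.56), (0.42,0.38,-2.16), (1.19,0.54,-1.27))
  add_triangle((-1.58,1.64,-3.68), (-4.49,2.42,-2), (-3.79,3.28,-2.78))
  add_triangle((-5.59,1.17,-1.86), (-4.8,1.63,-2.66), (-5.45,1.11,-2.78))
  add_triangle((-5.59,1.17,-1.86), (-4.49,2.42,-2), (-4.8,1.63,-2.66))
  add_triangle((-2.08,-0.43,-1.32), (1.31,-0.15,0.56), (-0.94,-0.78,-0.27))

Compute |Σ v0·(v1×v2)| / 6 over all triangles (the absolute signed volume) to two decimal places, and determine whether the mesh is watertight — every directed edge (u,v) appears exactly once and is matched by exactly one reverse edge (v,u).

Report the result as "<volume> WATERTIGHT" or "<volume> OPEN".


106.25 OPEN

Per-triangle v0·(v1×v2)/6:
  t1: +3.4644
  t2: -0.1545
  t3: +1.6927
  t4: +7.6749
  t5: +0.1568
  t6: +1.2497
  t7: +1.3648
  t8: +0.4405
  t9: +3.1771
  t10: +7.8689
  t11: +1.4004
  t12: +7.8538
  t13: +0.2789
  t14: +5.1947
  t15: +17.4036
  t16: +0.3562
  t17: +0.8975
  t18: +1.9052
  t19: -0.2781
  t20: +0.0614
  t21: +0.3281
  t22: +0.8342
  t23: +0.0648
  t24: +0.1044
  t25: +17.9041
  t26: +0.1894
  t27: +2.0351
  t28: +0.6373
  t29: +4.3086
  t30: +0.8504
  t31: +1.6100
  t32: -0.1899
  t33: +0.4539
  t34: +0.4189
  t35: +0.6310
  t36: -0.0088
  t37: +2.2929
  t38: +0.2458
  t39: -0.6541
  t40: +0.3466
  t41: +6.9161
  t42: +0.6490
  t43: +0.1194
  t44: +0.1792
  t45: +2.1115
  t46: +0.5935
  t47: +1.1710
  t48: +0.1027
Σ = +106.2539 → |volume| = 106.25

Directed edges: 144 total; 6 unmatched, e.g. (-4.1,1.35,-2.03)→(-4.79,0.8,-2.49) → open.


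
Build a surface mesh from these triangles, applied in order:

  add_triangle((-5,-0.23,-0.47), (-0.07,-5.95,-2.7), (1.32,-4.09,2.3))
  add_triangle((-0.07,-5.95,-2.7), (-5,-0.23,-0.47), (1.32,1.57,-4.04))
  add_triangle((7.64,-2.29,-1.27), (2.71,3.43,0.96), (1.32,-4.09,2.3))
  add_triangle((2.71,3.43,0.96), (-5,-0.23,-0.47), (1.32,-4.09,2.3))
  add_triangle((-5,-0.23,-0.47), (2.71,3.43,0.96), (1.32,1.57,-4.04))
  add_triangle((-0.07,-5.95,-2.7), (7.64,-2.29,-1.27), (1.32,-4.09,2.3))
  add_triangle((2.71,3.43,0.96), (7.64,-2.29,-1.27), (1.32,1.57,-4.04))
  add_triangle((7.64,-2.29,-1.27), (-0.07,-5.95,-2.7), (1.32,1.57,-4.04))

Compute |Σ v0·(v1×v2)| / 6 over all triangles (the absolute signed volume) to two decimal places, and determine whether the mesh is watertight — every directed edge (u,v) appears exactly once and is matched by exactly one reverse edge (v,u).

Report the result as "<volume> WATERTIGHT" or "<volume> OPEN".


177.07 WATERTIGHT

Per-triangle v0·(v1×v2)/6:
  t1: +20.0995
  t2: +24.0233
  t3: +20.2447
  t4: +8.4329
  t5: +12.3568
  t6: +31.9112
  t7: +24.1685
  t8: +35.8351
Σ = +177.0719 → |volume| = 177.07

Directed edges: 24 total, each appears once with its reverse present → watertight.


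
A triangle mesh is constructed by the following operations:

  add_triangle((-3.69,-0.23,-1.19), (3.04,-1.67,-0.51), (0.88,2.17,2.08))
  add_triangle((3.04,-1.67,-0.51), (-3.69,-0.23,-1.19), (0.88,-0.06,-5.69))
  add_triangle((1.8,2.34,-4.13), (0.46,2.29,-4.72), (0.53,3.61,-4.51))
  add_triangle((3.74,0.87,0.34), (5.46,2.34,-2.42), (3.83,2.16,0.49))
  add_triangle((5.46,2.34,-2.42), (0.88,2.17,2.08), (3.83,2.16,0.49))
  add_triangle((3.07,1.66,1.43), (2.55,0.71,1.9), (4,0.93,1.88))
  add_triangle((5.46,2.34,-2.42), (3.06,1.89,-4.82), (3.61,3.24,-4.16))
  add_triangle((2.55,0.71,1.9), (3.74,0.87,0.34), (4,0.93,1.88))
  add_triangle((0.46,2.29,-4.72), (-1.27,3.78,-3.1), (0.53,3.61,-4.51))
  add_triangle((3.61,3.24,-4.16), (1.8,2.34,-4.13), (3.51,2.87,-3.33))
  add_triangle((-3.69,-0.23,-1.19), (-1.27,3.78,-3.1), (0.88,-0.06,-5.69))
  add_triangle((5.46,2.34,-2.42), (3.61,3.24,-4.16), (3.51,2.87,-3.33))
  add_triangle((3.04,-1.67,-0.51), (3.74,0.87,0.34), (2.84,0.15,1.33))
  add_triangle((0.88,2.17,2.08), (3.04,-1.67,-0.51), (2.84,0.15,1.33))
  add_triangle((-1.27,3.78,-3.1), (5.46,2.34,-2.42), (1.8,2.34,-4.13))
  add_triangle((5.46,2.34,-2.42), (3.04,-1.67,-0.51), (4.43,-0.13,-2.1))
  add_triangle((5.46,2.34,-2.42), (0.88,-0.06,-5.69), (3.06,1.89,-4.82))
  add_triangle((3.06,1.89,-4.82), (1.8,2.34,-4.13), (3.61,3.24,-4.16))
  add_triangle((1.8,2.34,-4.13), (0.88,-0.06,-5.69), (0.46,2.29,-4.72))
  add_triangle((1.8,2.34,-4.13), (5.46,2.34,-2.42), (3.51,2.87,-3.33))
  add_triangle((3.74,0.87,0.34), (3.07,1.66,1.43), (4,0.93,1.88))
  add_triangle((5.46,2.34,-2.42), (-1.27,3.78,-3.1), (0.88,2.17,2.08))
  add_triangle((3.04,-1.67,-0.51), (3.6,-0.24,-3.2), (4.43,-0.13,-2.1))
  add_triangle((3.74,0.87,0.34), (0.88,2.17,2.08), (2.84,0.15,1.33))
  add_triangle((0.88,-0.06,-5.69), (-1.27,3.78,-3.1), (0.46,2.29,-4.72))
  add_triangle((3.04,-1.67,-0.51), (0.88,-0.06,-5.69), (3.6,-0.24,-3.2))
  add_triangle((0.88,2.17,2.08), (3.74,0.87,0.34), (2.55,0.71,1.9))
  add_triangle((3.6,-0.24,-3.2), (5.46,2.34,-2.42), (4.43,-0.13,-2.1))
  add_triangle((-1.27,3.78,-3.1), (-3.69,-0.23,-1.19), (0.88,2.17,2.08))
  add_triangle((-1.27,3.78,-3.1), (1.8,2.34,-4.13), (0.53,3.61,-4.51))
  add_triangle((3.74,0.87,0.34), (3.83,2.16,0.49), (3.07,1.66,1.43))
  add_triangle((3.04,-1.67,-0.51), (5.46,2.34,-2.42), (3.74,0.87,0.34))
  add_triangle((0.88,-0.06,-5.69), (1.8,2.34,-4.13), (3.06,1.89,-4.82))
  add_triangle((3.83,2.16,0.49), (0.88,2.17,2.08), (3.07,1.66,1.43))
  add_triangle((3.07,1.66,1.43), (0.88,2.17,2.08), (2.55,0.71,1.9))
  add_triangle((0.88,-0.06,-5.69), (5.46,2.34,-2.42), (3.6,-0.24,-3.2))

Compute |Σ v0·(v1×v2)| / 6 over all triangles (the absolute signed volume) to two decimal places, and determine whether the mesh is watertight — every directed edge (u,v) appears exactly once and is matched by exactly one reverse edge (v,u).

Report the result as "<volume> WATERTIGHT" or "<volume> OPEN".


Per-triangle v0·(v1×v2)/6:
  t1: +0.1154
  t2: +6.7263
  t3: +1.5392
  t4: +2.4016
  t5: +2.4034
  t6: +0.4435
  t7: +3.9881
  t8: -0.1109
  t9: +1.9205
  t10: -0.0351
  t11: +14.3681
  t12: +0.4482
  t13: +1.8385
  t14: -0.4984
  t15: +7.8841
  t16: +1.9152
  t17: +4.1683
  t18: +1.6232
  t19: +3.1870
  t20: -1.6086
  t21: +0.8944
  t22: +15.6959
  t23: +1.8354
  t24: +1.9496
  t25: +2.9056
  t26: +4.3226
  t27: -1.8979
  t28: +2.7402
  t29: +7.7628
  t30: +0.0968
  t31: +0.8268
  t32: +4.8458
  t33: +3.0944
  t34: +1.1978
  t35: +1.1889
  t36: +7.9604
Σ = +108.1371 → |volume| = 108.14

Directed edges: 108 total, each appears once with its reverse present → watertight.

108.14 WATERTIGHT


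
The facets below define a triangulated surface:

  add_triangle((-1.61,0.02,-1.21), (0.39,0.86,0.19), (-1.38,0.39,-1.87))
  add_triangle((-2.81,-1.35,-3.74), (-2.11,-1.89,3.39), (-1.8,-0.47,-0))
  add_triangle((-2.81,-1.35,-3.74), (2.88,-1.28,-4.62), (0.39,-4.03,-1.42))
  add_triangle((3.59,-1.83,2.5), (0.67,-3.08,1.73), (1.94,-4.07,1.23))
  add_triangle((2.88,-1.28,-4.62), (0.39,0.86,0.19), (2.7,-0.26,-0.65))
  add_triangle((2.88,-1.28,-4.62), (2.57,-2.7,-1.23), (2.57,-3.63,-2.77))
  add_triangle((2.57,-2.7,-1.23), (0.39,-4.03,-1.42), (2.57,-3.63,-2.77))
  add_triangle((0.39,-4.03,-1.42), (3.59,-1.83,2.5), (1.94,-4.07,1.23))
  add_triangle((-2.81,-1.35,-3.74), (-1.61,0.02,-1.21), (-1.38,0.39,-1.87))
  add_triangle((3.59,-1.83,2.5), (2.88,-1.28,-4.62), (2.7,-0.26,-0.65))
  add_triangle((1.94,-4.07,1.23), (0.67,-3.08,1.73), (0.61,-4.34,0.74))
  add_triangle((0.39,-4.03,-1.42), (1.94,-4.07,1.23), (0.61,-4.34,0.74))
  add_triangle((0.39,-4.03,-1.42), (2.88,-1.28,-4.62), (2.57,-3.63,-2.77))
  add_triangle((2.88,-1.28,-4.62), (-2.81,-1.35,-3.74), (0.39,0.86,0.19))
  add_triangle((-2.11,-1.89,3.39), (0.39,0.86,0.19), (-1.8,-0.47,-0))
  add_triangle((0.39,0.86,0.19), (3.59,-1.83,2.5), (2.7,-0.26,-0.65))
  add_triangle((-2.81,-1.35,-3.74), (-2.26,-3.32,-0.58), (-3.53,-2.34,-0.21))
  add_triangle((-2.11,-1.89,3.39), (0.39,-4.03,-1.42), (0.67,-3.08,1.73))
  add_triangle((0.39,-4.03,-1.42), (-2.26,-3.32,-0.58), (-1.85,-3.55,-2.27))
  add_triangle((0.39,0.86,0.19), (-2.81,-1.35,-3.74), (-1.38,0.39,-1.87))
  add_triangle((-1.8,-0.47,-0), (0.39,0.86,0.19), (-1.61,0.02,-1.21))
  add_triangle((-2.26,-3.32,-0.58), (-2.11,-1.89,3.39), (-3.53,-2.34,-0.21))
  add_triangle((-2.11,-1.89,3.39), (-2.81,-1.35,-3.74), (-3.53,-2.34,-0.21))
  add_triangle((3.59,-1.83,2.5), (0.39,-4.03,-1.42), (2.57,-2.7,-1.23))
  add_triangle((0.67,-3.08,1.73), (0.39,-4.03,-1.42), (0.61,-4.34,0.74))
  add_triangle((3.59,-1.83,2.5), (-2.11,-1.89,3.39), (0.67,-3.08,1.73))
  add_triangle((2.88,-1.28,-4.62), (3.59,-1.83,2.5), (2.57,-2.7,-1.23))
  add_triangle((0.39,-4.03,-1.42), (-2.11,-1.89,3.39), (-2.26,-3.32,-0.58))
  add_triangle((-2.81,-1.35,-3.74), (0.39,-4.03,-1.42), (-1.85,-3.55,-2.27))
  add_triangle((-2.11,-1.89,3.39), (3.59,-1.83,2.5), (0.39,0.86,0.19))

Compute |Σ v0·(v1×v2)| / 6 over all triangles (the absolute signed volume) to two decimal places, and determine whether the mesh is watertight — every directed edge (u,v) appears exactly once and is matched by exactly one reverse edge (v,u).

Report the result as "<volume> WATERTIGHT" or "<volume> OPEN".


Per-triangle v0·(v1×v2)/6:
  t1: +0.1830
  t2: +2.1292
  t3: +14.2772
  t4: +2.5274
  t5: +1.4579
  t6: +2.4428
  t7: +1.8967
  t8: +2.8412
  t9: +0.4724
  t10: +4.1407
  t11: +1.1002
  t12: +2.0166
  t13: +3.4527
  t14: +3.0734
  t15: +0.8474
  t16: +1.5484
  t17: +3.9640
  t18: +5.3489
  t19: +2.6359
  t20: +0.1518
  t21: +0.3003
  t22: +3.8970
  t23: +0.0277
  t24: +5.5153
  t25: -0.2076
  t26: +5.7203
  t27: +5.8500
  t28: +6.1237
  t29: +2.7965
  t30: +2.9337
Σ = +89.4648 → |volume| = 89.46

Directed edges: 90 total; 6 unmatched, e.g. (-1.8,-0.47,-0)→(-2.81,-1.35,-3.74) → open.

89.46 OPEN


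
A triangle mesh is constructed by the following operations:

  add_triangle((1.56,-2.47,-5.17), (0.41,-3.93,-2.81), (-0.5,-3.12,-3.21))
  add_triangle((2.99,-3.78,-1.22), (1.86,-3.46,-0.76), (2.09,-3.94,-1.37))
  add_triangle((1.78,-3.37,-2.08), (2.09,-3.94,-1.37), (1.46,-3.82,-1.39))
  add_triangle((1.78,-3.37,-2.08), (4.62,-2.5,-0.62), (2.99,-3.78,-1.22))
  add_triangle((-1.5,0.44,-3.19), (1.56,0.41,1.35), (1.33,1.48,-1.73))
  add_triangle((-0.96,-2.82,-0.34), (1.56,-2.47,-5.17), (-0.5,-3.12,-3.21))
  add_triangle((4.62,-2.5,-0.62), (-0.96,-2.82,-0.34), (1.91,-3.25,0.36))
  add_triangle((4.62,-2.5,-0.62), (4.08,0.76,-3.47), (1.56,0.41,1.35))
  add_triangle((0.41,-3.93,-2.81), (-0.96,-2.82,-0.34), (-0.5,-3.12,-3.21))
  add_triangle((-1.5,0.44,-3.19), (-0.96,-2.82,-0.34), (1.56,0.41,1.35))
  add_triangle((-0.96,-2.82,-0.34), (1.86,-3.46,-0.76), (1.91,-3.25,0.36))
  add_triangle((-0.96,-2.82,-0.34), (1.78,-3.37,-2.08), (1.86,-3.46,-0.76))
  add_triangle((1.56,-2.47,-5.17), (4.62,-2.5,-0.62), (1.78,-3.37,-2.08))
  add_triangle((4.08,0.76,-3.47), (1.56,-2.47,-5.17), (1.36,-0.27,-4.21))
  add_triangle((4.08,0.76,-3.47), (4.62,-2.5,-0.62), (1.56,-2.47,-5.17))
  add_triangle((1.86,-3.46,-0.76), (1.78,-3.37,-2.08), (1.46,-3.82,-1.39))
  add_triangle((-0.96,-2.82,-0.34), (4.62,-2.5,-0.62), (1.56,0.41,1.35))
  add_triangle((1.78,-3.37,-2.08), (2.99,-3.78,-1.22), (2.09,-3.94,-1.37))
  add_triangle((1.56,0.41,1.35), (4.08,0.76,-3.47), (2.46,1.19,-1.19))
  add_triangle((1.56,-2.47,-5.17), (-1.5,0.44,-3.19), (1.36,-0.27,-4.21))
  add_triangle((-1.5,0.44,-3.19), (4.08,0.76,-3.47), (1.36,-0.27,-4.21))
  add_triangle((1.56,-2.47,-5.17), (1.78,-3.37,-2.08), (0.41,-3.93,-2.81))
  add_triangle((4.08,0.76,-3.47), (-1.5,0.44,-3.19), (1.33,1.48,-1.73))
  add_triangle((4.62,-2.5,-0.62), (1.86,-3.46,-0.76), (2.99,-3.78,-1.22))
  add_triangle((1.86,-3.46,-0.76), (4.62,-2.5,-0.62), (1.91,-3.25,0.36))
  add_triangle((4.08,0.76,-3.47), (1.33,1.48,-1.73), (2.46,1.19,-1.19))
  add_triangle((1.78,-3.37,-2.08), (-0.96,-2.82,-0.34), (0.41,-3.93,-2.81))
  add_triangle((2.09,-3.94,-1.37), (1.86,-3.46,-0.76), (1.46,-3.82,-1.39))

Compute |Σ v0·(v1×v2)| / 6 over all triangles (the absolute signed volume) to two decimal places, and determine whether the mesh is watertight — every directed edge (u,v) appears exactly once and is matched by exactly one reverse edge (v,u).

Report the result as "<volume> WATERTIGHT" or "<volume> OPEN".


Per-triangle v0·(v1×v2)/6:
  t1: +2.6757
  t2: +0.2850
  t3: +0.3374
  t4: +1.5477
  t5: +0.0688
  t6: -1.9105
  t7: -2.3849
  t8: +6.3857
  t9: +1.7108
  t10: -1.1566
  t11: +1.5595
  t12: +1.9180
  t13: +6.8883
  t14: +4.3640
  t15: +14.9947
  t16: -0.4485
  t17: +3.5570
  t18: +0.5869
  t19: +1.2587
  t20: +3.8467
  t21: +3.0829
  t22: +3.4659
  t23: +3.4490
  t24: +0.6971
  t25: +2.0354
  t26: +1.0540
  t27: +1.8392
  t28: +0.1638
Σ = +61.8719 → |volume| = 61.87

Directed edges: 84 total; 6 unmatched, e.g. (1.56,0.41,1.35)→(1.33,1.48,-1.73) → open.

61.87 OPEN


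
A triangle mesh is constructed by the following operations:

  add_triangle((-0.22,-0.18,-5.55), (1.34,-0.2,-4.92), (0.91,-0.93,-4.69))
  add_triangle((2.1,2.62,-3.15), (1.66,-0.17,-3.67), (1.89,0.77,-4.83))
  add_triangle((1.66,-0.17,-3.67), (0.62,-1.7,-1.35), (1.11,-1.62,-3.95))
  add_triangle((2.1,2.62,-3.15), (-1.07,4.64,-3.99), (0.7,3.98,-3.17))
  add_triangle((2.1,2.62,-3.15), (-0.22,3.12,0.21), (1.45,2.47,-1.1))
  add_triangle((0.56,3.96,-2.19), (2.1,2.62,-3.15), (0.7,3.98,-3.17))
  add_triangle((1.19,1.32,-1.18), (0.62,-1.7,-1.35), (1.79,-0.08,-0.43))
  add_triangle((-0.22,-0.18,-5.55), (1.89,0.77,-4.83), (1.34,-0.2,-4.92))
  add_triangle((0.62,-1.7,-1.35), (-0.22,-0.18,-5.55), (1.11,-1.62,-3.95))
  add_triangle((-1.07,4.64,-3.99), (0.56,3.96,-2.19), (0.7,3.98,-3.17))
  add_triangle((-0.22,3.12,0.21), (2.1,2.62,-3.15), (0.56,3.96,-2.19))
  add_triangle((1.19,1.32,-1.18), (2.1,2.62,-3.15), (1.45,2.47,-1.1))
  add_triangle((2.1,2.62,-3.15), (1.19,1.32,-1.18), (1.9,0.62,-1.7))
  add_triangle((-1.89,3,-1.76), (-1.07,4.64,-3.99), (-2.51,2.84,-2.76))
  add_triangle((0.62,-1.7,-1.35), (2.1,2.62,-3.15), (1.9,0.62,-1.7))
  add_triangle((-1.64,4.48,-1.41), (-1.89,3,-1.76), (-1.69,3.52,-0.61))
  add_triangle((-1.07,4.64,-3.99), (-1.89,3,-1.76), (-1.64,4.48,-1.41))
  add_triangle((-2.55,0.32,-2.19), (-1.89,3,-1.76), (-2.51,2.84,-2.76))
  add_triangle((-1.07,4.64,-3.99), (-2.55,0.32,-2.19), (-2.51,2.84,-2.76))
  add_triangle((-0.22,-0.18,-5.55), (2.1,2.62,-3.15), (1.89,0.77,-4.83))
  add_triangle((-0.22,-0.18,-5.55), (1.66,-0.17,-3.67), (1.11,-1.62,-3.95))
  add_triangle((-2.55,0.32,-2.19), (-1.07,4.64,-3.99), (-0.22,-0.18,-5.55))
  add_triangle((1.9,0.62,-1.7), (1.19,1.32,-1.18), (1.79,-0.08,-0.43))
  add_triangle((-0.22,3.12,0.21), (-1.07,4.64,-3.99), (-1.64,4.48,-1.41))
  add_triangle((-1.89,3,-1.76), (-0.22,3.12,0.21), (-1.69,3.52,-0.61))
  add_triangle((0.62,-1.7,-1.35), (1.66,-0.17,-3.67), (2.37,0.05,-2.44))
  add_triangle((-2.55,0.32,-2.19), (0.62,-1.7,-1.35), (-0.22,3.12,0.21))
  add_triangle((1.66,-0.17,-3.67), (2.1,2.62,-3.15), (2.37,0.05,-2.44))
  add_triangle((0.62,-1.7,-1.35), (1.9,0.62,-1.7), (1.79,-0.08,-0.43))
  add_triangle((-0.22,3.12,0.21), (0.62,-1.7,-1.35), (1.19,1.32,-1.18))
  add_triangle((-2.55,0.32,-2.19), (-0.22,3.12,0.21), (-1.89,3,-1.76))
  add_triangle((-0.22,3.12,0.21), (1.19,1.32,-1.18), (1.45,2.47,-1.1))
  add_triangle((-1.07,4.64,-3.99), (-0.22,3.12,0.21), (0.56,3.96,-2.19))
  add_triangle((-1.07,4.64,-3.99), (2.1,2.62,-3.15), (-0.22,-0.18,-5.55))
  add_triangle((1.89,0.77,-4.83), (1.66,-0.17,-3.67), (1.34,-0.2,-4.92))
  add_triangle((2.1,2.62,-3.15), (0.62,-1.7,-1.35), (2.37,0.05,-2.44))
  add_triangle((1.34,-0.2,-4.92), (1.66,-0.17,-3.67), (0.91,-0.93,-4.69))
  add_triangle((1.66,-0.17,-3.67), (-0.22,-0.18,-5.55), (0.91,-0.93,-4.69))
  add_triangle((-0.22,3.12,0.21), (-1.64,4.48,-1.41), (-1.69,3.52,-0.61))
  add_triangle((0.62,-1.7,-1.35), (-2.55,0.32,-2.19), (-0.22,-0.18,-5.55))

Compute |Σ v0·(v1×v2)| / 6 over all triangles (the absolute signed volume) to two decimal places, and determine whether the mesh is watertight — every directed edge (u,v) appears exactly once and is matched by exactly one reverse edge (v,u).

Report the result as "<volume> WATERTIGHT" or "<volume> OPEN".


Per-triangle v0·(v1×v2)/6:
  t1: +1.0635
  t2: +0.9090
  t3: +0.6860
  t4: +1.6502
  t5: +1.3049
  t6: +0.9520
  t7: -0.9381
  t8: +1.3936
  t9: +1.0109
  t10: +1.2328
  t11: +1.4669
  t12: +0.2019
  t13: +0.3044
  t14: +1.4705
  t15: +1.2529
  t16: +0.5389
  t17: +1.8784
  t18: +0.5628
  t19: +2.1384
  t20: +3.3341
  t21: +2.4318
  t22: +10.5370
  t23: +0.3214
  t24: +2.3012
  t25: -0.7317
  t26: +1.2693
  t27: -2.1990
  t28: +2.0751
  t29: +0.8730
  t30: -0.4944
  t31: +0.6483
  t32: -0.2268
  t33: +2.8264
  t34: +12.1114
  t35: +0.5331
  t36: -1.3926
  t37: +0.4067
  t38: -1.2475
  t39: +0.7001
  t40: +3.5300
Σ = +56.6868 → |volume| = 56.69

Directed edges: 120 total, each appears once with its reverse present → watertight.

56.69 WATERTIGHT


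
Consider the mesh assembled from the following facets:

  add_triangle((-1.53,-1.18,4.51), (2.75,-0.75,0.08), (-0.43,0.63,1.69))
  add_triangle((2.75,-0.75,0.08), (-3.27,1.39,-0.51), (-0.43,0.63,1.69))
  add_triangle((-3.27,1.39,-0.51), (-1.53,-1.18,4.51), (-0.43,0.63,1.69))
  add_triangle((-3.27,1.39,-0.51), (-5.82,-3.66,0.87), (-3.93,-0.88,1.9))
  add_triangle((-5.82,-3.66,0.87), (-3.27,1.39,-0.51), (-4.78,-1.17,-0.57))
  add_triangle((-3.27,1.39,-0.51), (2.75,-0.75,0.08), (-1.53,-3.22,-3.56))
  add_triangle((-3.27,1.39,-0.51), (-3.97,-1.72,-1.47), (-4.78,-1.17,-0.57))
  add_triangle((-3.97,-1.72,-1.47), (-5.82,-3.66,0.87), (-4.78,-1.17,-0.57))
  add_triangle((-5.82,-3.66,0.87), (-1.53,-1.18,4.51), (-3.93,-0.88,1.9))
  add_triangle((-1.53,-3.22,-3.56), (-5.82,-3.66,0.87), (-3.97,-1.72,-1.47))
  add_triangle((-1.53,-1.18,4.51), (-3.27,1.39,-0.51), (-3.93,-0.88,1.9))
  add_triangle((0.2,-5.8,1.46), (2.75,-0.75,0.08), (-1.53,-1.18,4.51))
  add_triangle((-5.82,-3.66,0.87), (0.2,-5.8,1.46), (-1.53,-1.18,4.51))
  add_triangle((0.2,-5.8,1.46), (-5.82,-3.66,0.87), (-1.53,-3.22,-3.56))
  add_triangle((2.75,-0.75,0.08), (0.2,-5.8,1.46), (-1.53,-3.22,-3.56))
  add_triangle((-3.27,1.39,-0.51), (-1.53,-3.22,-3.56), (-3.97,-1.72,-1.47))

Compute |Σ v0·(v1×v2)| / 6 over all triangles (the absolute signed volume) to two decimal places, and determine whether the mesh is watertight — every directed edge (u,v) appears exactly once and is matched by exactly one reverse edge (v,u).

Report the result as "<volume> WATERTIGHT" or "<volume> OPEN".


114.84 WATERTIGHT

Per-triangle v0·(v1×v2)/6:
  t1: +2.3167
  t2: +0.4862
  t3: +2.9102
  t4: +5.9296
  t5: +2.5154
  t6: +1.4943
  t7: +1.8106
  t8: +2.7072
  t9: +6.8864
  t10: +7.3732
  t11: +4.0940
  t12: +10.9290
  t13: +24.2940
  t14: +25.0405
  t15: +11.6817
  t16: +4.3735
Σ = +114.8426 → |volume| = 114.84

Directed edges: 48 total, each appears once with its reverse present → watertight.


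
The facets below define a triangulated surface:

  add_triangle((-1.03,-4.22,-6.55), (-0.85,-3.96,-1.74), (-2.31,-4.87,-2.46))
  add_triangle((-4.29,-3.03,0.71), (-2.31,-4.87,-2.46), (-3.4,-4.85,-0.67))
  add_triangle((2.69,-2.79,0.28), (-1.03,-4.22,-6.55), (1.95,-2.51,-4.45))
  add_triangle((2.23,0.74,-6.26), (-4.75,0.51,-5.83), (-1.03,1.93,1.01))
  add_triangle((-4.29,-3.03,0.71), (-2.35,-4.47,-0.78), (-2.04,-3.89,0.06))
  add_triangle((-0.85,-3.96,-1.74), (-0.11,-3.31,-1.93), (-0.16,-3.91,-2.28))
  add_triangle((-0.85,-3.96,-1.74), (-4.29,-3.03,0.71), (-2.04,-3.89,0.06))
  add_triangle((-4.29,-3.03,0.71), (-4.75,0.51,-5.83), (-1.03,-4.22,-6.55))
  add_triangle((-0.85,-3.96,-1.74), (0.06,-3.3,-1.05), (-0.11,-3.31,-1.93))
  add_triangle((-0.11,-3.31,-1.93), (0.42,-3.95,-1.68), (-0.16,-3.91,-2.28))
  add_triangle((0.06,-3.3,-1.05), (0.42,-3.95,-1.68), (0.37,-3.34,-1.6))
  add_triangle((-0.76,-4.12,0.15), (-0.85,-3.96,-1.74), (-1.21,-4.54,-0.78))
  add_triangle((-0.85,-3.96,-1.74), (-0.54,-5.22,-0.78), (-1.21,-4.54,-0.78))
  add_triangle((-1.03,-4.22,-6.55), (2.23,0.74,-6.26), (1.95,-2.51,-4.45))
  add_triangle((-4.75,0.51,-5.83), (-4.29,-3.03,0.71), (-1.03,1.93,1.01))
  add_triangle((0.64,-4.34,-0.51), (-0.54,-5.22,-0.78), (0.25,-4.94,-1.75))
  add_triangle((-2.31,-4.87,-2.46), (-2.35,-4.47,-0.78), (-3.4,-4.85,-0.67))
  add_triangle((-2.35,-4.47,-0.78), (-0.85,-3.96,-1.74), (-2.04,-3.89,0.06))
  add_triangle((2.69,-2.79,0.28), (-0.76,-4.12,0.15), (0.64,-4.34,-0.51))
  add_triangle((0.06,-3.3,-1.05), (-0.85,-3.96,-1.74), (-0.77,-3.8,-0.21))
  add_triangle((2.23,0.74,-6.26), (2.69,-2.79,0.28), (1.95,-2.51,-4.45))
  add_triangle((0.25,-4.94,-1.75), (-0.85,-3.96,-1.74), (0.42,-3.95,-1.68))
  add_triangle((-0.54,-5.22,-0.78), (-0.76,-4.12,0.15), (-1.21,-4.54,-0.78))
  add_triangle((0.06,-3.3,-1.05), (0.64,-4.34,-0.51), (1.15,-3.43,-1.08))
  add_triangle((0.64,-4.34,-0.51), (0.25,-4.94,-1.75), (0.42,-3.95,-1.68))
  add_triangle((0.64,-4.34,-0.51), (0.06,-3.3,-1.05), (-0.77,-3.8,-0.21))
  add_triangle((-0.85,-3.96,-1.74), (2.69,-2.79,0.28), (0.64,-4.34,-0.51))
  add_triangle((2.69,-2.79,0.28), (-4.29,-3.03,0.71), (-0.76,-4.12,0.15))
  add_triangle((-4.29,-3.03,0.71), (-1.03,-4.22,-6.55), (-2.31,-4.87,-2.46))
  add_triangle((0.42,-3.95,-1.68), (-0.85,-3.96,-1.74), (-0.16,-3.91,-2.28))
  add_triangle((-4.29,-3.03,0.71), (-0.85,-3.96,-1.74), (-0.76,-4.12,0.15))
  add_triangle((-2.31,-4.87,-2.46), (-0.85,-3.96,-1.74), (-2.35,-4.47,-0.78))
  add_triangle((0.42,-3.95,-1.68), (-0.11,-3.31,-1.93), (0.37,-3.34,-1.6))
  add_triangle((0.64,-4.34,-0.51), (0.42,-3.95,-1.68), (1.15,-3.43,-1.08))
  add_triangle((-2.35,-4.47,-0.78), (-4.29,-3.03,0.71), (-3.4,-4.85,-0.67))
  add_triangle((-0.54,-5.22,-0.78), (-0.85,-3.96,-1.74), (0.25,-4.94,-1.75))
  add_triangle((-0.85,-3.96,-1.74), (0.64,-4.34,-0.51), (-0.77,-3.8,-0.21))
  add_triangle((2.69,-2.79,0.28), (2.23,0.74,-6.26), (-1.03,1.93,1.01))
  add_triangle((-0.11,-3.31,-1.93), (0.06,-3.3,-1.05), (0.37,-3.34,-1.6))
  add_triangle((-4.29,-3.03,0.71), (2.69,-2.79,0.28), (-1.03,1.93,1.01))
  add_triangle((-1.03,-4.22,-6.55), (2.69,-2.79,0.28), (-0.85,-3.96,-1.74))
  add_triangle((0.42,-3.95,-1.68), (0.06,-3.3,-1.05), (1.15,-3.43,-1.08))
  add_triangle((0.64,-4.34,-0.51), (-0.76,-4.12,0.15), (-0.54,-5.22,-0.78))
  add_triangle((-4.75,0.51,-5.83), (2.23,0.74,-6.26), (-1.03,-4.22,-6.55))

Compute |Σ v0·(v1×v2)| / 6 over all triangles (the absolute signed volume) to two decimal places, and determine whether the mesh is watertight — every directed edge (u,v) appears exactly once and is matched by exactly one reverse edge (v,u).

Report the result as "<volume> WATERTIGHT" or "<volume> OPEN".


178.61 WATERTIGHT

Per-triangle v0·(v1×v2)/6:
  t1: +3.8932
  t2: +2.1218
  t3: +9.6236
  t4: +14.7224
  t5: +1.4891
  t6: -0.0095
  t7: -2.6265
  t8: +35.0928
  t9: -0.3997
  t10: +0.0103
  t11: -0.0309
  t12: -0.4044
  t13: +0.7007
  t14: +12.5544
  t15: +14.8913
  t16: +1.0503
  t17: +0.9871
  t18: +0.6820
  t19: +1.6465
  t20: -0.7282
  t21: +7.7876
  t22: +0.3039
  t23: +0.5227
  t24: -0.5175
  t25: +0.2833
  t26: -0.7102
  t27: +1.4704
  t28: +1.7767
  t29: +8.4636
  t30: +0.4952
  t31: +4.8765
  t32: +1.2822
  t33: +0.0597
  t34: +0.6461
  t35: +0.4304
  t36: +1.1479
  t37: +1.4720
  t38: +4.0373
  t39: -0.1994
  t40: +4.1932
  t41: +10.0694
  t42: -0.2553
  t43: +0.7656
  t44: +34.9438
Σ = +178.6110 → |volume| = 178.61

Directed edges: 132 total, each appears once with its reverse present → watertight.
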